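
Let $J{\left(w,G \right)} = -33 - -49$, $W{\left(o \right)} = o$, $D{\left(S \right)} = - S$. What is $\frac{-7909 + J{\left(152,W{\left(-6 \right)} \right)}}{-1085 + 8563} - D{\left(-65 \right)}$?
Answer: $- \frac{493963}{7478} \approx -66.056$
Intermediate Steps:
$J{\left(w,G \right)} = 16$ ($J{\left(w,G \right)} = -33 + 49 = 16$)
$\frac{-7909 + J{\left(152,W{\left(-6 \right)} \right)}}{-1085 + 8563} - D{\left(-65 \right)} = \frac{-7909 + 16}{-1085 + 8563} - \left(-1\right) \left(-65\right) = - \frac{7893}{7478} - 65 = - \frac{493963}{7478}$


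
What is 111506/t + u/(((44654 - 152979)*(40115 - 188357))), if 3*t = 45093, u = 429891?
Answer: 85266899764501/11493929881150 ≈ 7.4184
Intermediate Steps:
t = 15031 (t = (⅓)*45093 = 15031)
111506/t + u/(((44654 - 152979)*(40115 - 188357))) = 111506/15031 + 429891/(((44654 - 152979)*(40115 - 188357))) = 111506*(1/15031) + 429891/((-108325*(-148242))) = 111506/15031 + 429891/16058314650 = 111506/15031 + 429891*(1/16058314650) = 111506/15031 + 20471/764681650 = 85266899764501/11493929881150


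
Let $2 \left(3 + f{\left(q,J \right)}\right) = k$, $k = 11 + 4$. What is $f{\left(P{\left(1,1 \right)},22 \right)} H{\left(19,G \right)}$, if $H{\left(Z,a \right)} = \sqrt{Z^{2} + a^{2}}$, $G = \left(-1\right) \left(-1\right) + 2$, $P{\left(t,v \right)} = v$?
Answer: $\frac{9 \sqrt{370}}{2} \approx 86.559$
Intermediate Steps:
$k = 15$
$f{\left(q,J \right)} = \frac{9}{2}$ ($f{\left(q,J \right)} = -3 + \frac{1}{2} \cdot 15 = -3 + \frac{15}{2} = \frac{9}{2}$)
$G = 3$ ($G = 1 + 2 = 3$)
$f{\left(P{\left(1,1 \right)},22 \right)} H{\left(19,G \right)} = \frac{9 \sqrt{19^{2} + 3^{2}}}{2} = \frac{9 \sqrt{361 + 9}}{2} = \frac{9 \sqrt{370}}{2}$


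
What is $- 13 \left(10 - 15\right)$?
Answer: $65$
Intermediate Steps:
$- 13 \left(10 - 15\right) = \left(-13\right) \left(-5\right) = 65$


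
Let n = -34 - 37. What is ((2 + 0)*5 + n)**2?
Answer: 3721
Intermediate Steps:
n = -71
((2 + 0)*5 + n)**2 = ((2 + 0)*5 - 71)**2 = (2*5 - 71)**2 = (10 - 71)**2 = (-61)**2 = 3721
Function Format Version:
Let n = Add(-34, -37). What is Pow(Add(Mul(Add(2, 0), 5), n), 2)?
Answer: 3721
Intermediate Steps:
n = -71
Pow(Add(Mul(Add(2, 0), 5), n), 2) = Pow(Add(Mul(Add(2, 0), 5), -71), 2) = Pow(Add(Mul(2, 5), -71), 2) = Pow(Add(10, -71), 2) = Pow(-61, 2) = 3721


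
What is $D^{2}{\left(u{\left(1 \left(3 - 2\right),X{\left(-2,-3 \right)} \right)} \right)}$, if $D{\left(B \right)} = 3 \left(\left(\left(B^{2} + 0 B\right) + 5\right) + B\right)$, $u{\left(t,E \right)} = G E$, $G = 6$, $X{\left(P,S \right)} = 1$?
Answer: $19881$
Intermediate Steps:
$u{\left(t,E \right)} = 6 E$
$D{\left(B \right)} = 15 + 3 B + 3 B^{2}$ ($D{\left(B \right)} = 3 \left(\left(\left(B^{2} + 0\right) + 5\right) + B\right) = 3 \left(\left(B^{2} + 5\right) + B\right) = 3 \left(\left(5 + B^{2}\right) + B\right) = 3 \left(5 + B + B^{2}\right) = 15 + 3 B + 3 B^{2}$)
$D^{2}{\left(u{\left(1 \left(3 - 2\right),X{\left(-2,-3 \right)} \right)} \right)} = \left(15 + 3 \cdot 6 \cdot 1 + 3 \left(6 \cdot 1\right)^{2}\right)^{2} = \left(15 + 3 \cdot 6 + 3 \cdot 6^{2}\right)^{2} = \left(15 + 18 + 3 \cdot 36\right)^{2} = \left(15 + 18 + 108\right)^{2} = 141^{2} = 19881$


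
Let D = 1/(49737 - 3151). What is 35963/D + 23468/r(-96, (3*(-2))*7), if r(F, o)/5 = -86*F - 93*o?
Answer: 50939695340524/30405 ≈ 1.6754e+9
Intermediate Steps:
D = 1/46586 ≈ 2.1466e-5
r(F, o) = -465*o - 430*F (r(F, o) = 5*(-86*F - 93*o) = 5*(-93*o - 86*F) = -465*o - 430*F)
35963/D + 23468/r(-96, (3*(-2))*7) = 35963/(1/46586) + 23468/(-465*3*(-2)*7 - 430*(-96)) = 35963*46586 + 23468/(-(-2790)*7 + 41280) = 1675372318 + 23468/(-465*(-42) + 41280) = 1675372318 + 23468/(19530 + 41280) = 1675372318 + 23468/60810 = 1675372318 + 23468*(1/60810) = 1675372318 + 11734/30405 = 50939695340524/30405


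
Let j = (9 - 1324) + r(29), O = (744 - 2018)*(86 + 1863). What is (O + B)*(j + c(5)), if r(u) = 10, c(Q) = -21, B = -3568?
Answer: 3297223644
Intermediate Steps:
O = -2483026 (O = -1274*1949 = -2483026)
j = -1305 (j = (9 - 1324) + 10 = -1315 + 10 = -1305)
(O + B)*(j + c(5)) = (-2483026 - 3568)*(-1305 - 21) = -2486594*(-1326) = 3297223644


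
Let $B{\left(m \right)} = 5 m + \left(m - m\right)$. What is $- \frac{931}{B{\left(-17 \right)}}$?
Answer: $\frac{931}{85} \approx 10.953$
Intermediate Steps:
$B{\left(m \right)} = 5 m$ ($B{\left(m \right)} = 5 m + 0 = 5 m$)
$- \frac{931}{B{\left(-17 \right)}} = - \frac{931}{5 \left(-17\right)} = - \frac{931}{-85} = \left(-931\right) \left(- \frac{1}{85}\right) = \frac{931}{85}$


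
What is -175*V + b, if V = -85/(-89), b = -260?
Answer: -38015/89 ≈ -427.13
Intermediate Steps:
V = 85/89 (V = -85*(-1/89) = 85/89 ≈ 0.95506)
-175*V + b = -175*85/89 - 260 = -14875/89 - 260 = -38015/89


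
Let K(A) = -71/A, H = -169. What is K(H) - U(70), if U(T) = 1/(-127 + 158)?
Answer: 2032/5239 ≈ 0.38786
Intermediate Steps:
U(T) = 1/31
K(H) - U(70) = -71/(-169) - 1*1/31 = -71*(-1/169) - 1/31 = 71/169 - 1/31 = 2032/5239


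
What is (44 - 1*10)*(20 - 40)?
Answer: -680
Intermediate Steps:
(44 - 1*10)*(20 - 40) = (44 - 10)*(-20) = 34*(-20) = -680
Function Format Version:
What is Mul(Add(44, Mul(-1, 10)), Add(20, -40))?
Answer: -680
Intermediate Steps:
Mul(Add(44, Mul(-1, 10)), Add(20, -40)) = Mul(Add(44, -10), -20) = Mul(34, -20) = -680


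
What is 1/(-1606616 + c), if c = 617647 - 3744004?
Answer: -1/4732973 ≈ -2.1128e-7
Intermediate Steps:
c = -3126357
1/(-1606616 + c) = 1/(-1606616 - 3126357) = 1/(-4732973) = -1/4732973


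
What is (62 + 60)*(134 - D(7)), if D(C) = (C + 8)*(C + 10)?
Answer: -14762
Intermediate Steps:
D(C) = (8 + C)*(10 + C)
(62 + 60)*(134 - D(7)) = (62 + 60)*(134 - (80 + 7² + 18*7)) = 122*(134 - (80 + 49 + 126)) = 122*(134 - 1*255) = 122*(134 - 255) = 122*(-121) = -14762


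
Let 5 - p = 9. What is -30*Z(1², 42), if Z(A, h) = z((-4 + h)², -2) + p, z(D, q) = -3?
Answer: 210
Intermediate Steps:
p = -4 (p = 5 - 1*9 = 5 - 9 = -4)
Z(A, h) = -7 (Z(A, h) = -3 - 4 = -7)
-30*Z(1², 42) = -30*(-7) = 210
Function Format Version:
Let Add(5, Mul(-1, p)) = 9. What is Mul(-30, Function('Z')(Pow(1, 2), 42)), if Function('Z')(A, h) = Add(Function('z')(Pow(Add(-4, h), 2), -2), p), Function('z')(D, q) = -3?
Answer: 210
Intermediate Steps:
p = -4 (p = Add(5, Mul(-1, 9)) = Add(5, -9) = -4)
Function('Z')(A, h) = -7 (Function('Z')(A, h) = Add(-3, -4) = -7)
Mul(-30, Function('Z')(Pow(1, 2), 42)) = Mul(-30, -7) = 210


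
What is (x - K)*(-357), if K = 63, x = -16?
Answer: 28203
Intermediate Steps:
(x - K)*(-357) = (-16 - 1*63)*(-357) = (-16 - 63)*(-357) = -79*(-357) = 28203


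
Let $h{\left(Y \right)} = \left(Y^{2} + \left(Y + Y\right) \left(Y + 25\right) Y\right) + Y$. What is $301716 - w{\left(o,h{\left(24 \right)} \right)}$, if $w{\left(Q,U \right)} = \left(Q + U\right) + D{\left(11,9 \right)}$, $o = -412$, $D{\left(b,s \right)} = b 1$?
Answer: $245069$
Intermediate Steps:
$D{\left(b,s \right)} = b$
$h{\left(Y \right)} = Y + Y^{2} + 2 Y^{2} \left(25 + Y\right)$ ($h{\left(Y \right)} = \left(Y^{2} + 2 Y \left(25 + Y\right) Y\right) + Y = \left(Y^{2} + 2 Y^{2} \left(25 + Y\right)\right) + Y = Y + Y^{2} + 2 Y^{2} \left(25 + Y\right)$)
$w{\left(Q,U \right)} = 11 + Q + U$ ($w{\left(Q,U \right)} = \left(Q + U\right) + 11 = 11 + Q + U$)
$301716 - w{\left(o,h{\left(24 \right)} \right)} = 301716 - \left(11 - 412 + 24 \left(1 + 2 \cdot 24^{2} + 51 \cdot 24\right)\right) = 301716 - \left(11 - 412 + 24 \left(1 + 2 \cdot 576 + 1224\right)\right) = 301716 - \left(11 - 412 + 24 \left(1 + 1152 + 1224\right)\right) = 301716 - \left(11 - 412 + 24 \cdot 2377\right) = 301716 - \left(11 - 412 + 57048\right) = 301716 - 56647 = 245069$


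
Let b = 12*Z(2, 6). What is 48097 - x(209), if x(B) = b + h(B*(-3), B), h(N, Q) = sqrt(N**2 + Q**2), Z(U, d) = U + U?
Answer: 48049 - 209*sqrt(10) ≈ 47388.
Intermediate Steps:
Z(U, d) = 2*U
b = 48 (b = 12*(2*2) = 12*4 = 48)
x(B) = 48 + sqrt(10)*sqrt(B**2) (x(B) = 48 + sqrt((B*(-3))**2 + B**2) = 48 + sqrt((-3*B)**2 + B**2) = 48 + sqrt(9*B**2 + B**2) = 48 + sqrt(10*B**2) = 48 + sqrt(10)*sqrt(B**2))
48097 - x(209) = 48097 - (48 + sqrt(10)*sqrt(209**2)) = 48097 - (48 + sqrt(10)*sqrt(43681)) = 48097 - (48 + sqrt(10)*209) = 48097 - (48 + 209*sqrt(10)) = 48097 + (-48 - 209*sqrt(10)) = 48049 - 209*sqrt(10)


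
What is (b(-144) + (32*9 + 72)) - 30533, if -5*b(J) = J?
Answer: -150721/5 ≈ -30144.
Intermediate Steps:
b(J) = -J/5
(b(-144) + (32*9 + 72)) - 30533 = (-⅕*(-144) + (32*9 + 72)) - 30533 = (144/5 + (288 + 72)) - 30533 = (144/5 + 360) - 30533 = 1944/5 - 30533 = -150721/5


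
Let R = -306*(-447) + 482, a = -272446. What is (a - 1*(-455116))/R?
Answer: 91335/68632 ≈ 1.3308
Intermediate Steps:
R = 137264 (R = 136782 + 482 = 137264)
(a - 1*(-455116))/R = (-272446 - 1*(-455116))/137264 = (-272446 + 455116)*(1/137264) = 182670*(1/137264) = 91335/68632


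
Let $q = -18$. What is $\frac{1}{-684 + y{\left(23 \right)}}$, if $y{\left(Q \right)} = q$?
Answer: $- \frac{1}{702} \approx -0.0014245$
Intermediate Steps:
$y{\left(Q \right)} = -18$
$\frac{1}{-684 + y{\left(23 \right)}} = \frac{1}{-684 - 18} = \frac{1}{-702} = - \frac{1}{702}$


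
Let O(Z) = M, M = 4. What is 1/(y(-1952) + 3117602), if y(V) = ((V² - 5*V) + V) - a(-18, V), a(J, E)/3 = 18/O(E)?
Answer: 2/13871401 ≈ 1.4418e-7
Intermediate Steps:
O(Z) = 4
a(J, E) = 27/2 (a(J, E) = 3*(18/4) = 3*(18*(¼)) = 3*(9/2) = 27/2)
y(V) = -27/2 + V² - 4*V (y(V) = ((V² - 5*V) + V) - 1*27/2 = (V² - 4*V) - 27/2 = -27/2 + V² - 4*V)
1/(y(-1952) + 3117602) = 1/((-27/2 + (-1952)² - 4*(-1952)) + 3117602) = 1/((-27/2 + 3810304 + 7808) + 3117602) = 1/(7636197/2 + 3117602) = 1/(13871401/2) = 2/13871401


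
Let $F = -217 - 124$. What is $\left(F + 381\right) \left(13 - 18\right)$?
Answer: $-200$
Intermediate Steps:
$F = -341$
$\left(F + 381\right) \left(13 - 18\right) = \left(-341 + 381\right) \left(13 - 18\right) = 40 \left(-5\right) = -200$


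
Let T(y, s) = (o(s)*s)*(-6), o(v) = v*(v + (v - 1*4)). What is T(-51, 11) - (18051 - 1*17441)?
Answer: -13678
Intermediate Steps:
o(v) = v*(-4 + 2*v) (o(v) = v*(v + (v - 4)) = v*(v + (-4 + v)) = v*(-4 + 2*v))
T(y, s) = -12*s²*(-2 + s) (T(y, s) = ((2*s*(-2 + s))*s)*(-6) = (2*s²*(-2 + s))*(-6) = -12*s²*(-2 + s))
T(-51, 11) - (18051 - 1*17441) = 12*11²*(2 - 1*11) - (18051 - 1*17441) = 12*121*(2 - 11) - (18051 - 17441) = 12*121*(-9) - 1*610 = -13068 - 610 = -13678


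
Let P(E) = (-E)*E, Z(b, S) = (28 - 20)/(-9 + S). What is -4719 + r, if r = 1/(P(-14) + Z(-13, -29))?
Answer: -17592451/3728 ≈ -4719.0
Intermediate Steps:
Z(b, S) = 8/(-9 + S)
P(E) = -E²
r = -19/3728 (r = 1/(-1*(-14)² + 8/(-9 - 29)) = 1/(-1*196 + 8/(-38)) = 1/(-196 + 8*(-1/38)) = 1/(-196 - 4/19) = 1/(-3728/19) = -19/3728 ≈ -0.0050966)
-4719 + r = -4719 - 19/3728 = -17592451/3728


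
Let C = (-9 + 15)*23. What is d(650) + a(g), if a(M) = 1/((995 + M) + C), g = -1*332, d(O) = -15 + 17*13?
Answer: 165007/801 ≈ 206.00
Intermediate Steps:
d(O) = 206 (d(O) = -15 + 221 = 206)
C = 138 (C = 6*23 = 138)
g = -332
a(M) = 1/(1133 + M) (a(M) = 1/((995 + M) + 138) = 1/(1133 + M))
d(650) + a(g) = 206 + 1/(1133 - 332) = 206 + 1/801 = 165007/801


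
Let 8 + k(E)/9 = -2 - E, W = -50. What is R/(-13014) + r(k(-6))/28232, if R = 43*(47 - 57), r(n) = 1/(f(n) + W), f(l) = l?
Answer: 522003173/15798683664 ≈ 0.033041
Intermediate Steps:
k(E) = -90 - 9*E (k(E) = -72 + 9*(-2 - E) = -72 + (-18 - 9*E) = -90 - 9*E)
r(n) = 1/(-50 + n) (r(n) = 1/(n - 50) = 1/(-50 + n))
R = -430 (R = 43*(-10) = -430)
R/(-13014) + r(k(-6))/28232 = -430/(-13014) + 1/(-50 + (-90 - 9*(-6))*28232) = -430*(-1/13014) + (1/28232)/(-50 + (-90 + 54)) = 215/6507 + (1/28232)/(-50 - 36) = 215/6507 + (1/28232)/(-86) = 215/6507 - 1/86*1/28232 = 215/6507 - 1/2427952 = 522003173/15798683664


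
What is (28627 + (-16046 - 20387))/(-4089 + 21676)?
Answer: -7806/17587 ≈ -0.44385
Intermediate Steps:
(28627 + (-16046 - 20387))/(-4089 + 21676) = (28627 - 36433)/17587 = -7806*1/17587 = -7806/17587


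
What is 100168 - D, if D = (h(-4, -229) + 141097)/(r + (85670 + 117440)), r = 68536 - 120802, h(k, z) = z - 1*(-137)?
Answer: 15109600787/150844 ≈ 1.0017e+5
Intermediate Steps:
h(k, z) = 137 + z (h(k, z) = z + 137 = 137 + z)
r = -52266
D = 141005/150844 (D = ((137 - 229) + 141097)/(-52266 + (85670 + 117440)) = (-92 + 141097)/(-52266 + 203110) = 141005/150844 ≈ 0.93477)
100168 - D = 100168 - 1*141005/150844 = 100168 - 141005/150844 = 15109600787/150844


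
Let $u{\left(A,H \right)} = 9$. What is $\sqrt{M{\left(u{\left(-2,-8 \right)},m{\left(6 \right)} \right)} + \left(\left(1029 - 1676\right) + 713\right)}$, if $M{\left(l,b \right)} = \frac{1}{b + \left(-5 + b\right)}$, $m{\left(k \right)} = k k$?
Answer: $\frac{\sqrt{296341}}{67} \approx 8.125$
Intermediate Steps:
$m{\left(k \right)} = k^{2}$
$M{\left(l,b \right)} = \frac{1}{-5 + 2 b}$
$\sqrt{M{\left(u{\left(-2,-8 \right)},m{\left(6 \right)} \right)} + \left(\left(1029 - 1676\right) + 713\right)} = \sqrt{\frac{1}{-5 + 2 \cdot 6^{2}} + \left(\left(1029 - 1676\right) + 713\right)} = \sqrt{\frac{1}{-5 + 2 \cdot 36} + \left(-647 + 713\right)} = \sqrt{\frac{1}{-5 + 72} + 66} = \sqrt{\frac{1}{67} + 66} = \sqrt{\frac{4423}{67}} = \frac{\sqrt{296341}}{67}$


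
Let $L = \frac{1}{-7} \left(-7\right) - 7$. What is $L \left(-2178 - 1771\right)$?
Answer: $23694$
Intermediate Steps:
$L = -6$ ($L = \left(- \frac{1}{7}\right) \left(-7\right) - 7 = 1 - 7 = -6$)
$L \left(-2178 - 1771\right) = - 6 \left(-2178 - 1771\right) = \left(-6\right) \left(-3949\right) = 23694$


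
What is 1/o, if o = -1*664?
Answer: -1/664 ≈ -0.0015060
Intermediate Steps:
o = -664
1/o = 1/(-664) = -1/664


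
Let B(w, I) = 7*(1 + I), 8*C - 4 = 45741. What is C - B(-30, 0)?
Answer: 45689/8 ≈ 5711.1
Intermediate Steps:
C = 45745/8 (C = ½ + (⅛)*45741 = ½ + 45741/8 = 45745/8 ≈ 5718.1)
B(w, I) = 7 + 7*I
C - B(-30, 0) = 45745/8 - (7 + 7*0) = 45745/8 - (7 + 0) = 45745/8 - 1*7 = 45745/8 - 7 = 45689/8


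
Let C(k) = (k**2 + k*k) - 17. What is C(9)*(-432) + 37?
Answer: -62603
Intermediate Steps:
C(k) = -17 + 2*k**2 (C(k) = (k**2 + k**2) - 17 = 2*k**2 - 17 = -17 + 2*k**2)
C(9)*(-432) + 37 = (-17 + 2*9**2)*(-432) + 37 = (-17 + 2*81)*(-432) + 37 = (-17 + 162)*(-432) + 37 = 145*(-432) + 37 = -62640 + 37 = -62603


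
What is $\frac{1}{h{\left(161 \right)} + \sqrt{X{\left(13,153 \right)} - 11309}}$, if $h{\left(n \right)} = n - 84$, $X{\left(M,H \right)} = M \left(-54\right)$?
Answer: $\frac{77}{17940} - \frac{i \sqrt{12011}}{17940} \approx 0.0042921 - 0.006109 i$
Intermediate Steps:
$X{\left(M,H \right)} = - 54 M$
$h{\left(n \right)} = -84 + n$
$\frac{1}{h{\left(161 \right)} + \sqrt{X{\left(13,153 \right)} - 11309}} = \frac{1}{\left(-84 + 161\right) + \sqrt{\left(-54\right) 13 - 11309}} = \frac{1}{77 + \sqrt{-702 - 11309}} = \frac{1}{77 + \sqrt{-12011}} = \frac{1}{77 + i \sqrt{12011}}$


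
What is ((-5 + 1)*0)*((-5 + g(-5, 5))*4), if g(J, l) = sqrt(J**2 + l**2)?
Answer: 0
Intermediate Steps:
((-5 + 1)*0)*((-5 + g(-5, 5))*4) = ((-5 + 1)*0)*((-5 + sqrt((-5)**2 + 5**2))*4) = (-4*0)*((-5 + sqrt(25 + 25))*4) = 0*((-5 + sqrt(50))*4) = 0*((-5 + 5*sqrt(2))*4) = 0*(-20 + 20*sqrt(2)) = 0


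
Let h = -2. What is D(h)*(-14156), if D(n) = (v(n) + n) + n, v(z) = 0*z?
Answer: 56624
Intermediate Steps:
v(z) = 0
D(n) = 2*n (D(n) = (0 + n) + n = n + n = 2*n)
D(h)*(-14156) = (2*(-2))*(-14156) = -4*(-14156) = 56624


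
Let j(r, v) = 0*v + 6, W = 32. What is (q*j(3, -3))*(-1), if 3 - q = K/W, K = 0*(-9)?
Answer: -18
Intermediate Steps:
j(r, v) = 6 (j(r, v) = 0 + 6 = 6)
K = 0
q = 3 (q = 3 - 0/32 = 3 - 1*0 = 3 + 0 = 3)
(q*j(3, -3))*(-1) = (3*6)*(-1) = 18*(-1) = -18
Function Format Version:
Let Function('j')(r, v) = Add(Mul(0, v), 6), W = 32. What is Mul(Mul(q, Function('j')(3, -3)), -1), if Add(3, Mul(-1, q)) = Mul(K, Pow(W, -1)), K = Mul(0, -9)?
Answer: -18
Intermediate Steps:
Function('j')(r, v) = 6 (Function('j')(r, v) = Add(0, 6) = 6)
K = 0
q = 3 (q = Add(3, Mul(-1, Mul(0, Pow(32, -1)))) = Add(3, Mul(-1, Mul(0, Rational(1, 32)))) = Add(3, Mul(-1, 0)) = Add(3, 0) = 3)
Mul(Mul(q, Function('j')(3, -3)), -1) = Mul(Mul(3, 6), -1) = Mul(18, -1) = -18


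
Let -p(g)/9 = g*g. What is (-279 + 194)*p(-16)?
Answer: 195840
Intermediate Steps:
p(g) = -9*g² (p(g) = -9*g*g = -9*g²)
(-279 + 194)*p(-16) = (-279 + 194)*(-9*(-16)²) = -(-765)*256 = -85*(-2304) = 195840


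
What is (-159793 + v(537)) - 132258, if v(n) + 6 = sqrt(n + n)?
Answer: -292057 + sqrt(1074) ≈ -2.9202e+5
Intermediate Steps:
v(n) = -6 + sqrt(2)*sqrt(n) (v(n) = -6 + sqrt(n + n) = -6 + sqrt(2*n) = -6 + sqrt(2)*sqrt(n))
(-159793 + v(537)) - 132258 = (-159793 + (-6 + sqrt(2)*sqrt(537))) - 132258 = (-159793 + (-6 + sqrt(1074))) - 132258 = (-159799 + sqrt(1074)) - 132258 = -292057 + sqrt(1074)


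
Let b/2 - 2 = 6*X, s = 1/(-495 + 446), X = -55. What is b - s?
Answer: -32143/49 ≈ -655.98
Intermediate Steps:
s = -1/49 (s = 1/(-49) = -1/49 ≈ -0.020408)
b = -656 (b = 4 + 2*(6*(-55)) = 4 + 2*(-330) = 4 - 660 = -656)
b - s = -656 - 1*(-1/49) = -656 + 1/49 = -32143/49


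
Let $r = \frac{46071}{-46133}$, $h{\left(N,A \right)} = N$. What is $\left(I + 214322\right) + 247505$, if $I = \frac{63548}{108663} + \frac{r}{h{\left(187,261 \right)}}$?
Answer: $\frac{432927187027470406}{937421683473} \approx 4.6183 \cdot 10^{5}$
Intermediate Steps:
$r = - \frac{46071}{46133}$ ($r = 46071 \left(- \frac{1}{46133}\right) = - \frac{46071}{46133} \approx -0.99866$)
$I = \frac{543214185235}{937421683473}$ ($I = \frac{63548}{108663} - \frac{46071}{46133 \cdot 187} = 63548 \cdot \frac{1}{108663} - \frac{46071}{8626871} = \frac{63548}{108663} - \frac{46071}{8626871} = \frac{543214185235}{937421683473} \approx 0.57948$)
$\left(I + 214322\right) + 247505 = \left(\frac{543214185235}{937421683473} + 214322\right) + 247505 = \frac{200910633259485541}{937421683473} + 247505 = \frac{432927187027470406}{937421683473}$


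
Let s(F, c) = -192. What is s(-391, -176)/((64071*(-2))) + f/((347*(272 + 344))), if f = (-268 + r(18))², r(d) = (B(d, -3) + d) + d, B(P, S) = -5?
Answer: 24621253/93165336 ≈ 0.26427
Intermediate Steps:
r(d) = -5 + 2*d (r(d) = (-5 + d) + d = -5 + 2*d)
f = 56169 (f = (-268 + (-5 + 2*18))² = (-268 + (-5 + 36))² = (-268 + 31)² = (-237)² = 56169)
s(-391, -176)/((64071*(-2))) + f/((347*(272 + 344))) = -192/(64071*(-2)) + 56169/((347*(272 + 344))) = -192/(-128142) + 56169/((347*616)) = -192*(-1/128142) + 56169/213752 = 32/21357 + 56169*(1/213752) = 32/21357 + 56169/213752 = 24621253/93165336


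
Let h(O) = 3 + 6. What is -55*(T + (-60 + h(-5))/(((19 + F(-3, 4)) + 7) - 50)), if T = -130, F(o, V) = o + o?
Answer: 14113/2 ≈ 7056.5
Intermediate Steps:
F(o, V) = 2*o
h(O) = 9
-55*(T + (-60 + h(-5))/(((19 + F(-3, 4)) + 7) - 50)) = -55*(-130 + (-60 + 9)/(((19 + 2*(-3)) + 7) - 50)) = -55*(-130 - 51/(((19 - 6) + 7) - 50)) = -55*(-130 - 51/((13 + 7) - 50)) = -55*(-130 - 51/(20 - 50)) = -55*(-130 - 51/(-30)) = -55*(-130 - 51*(-1/30)) = -55*(-130 + 17/10) = -55*(-1283/10) = 14113/2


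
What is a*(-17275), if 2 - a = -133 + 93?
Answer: -725550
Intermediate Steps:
a = 42 (a = 2 - (-133 + 93) = 2 - 1*(-40) = 2 + 40 = 42)
a*(-17275) = 42*(-17275) = -725550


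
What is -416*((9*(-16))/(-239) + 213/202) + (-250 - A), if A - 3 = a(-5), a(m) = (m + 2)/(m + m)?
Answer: -227533687/241390 ≈ -942.60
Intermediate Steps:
a(m) = (2 + m)/(2*m) (a(m) = (2 + m)/((2*m)) = (2 + m)*(1/(2*m)) = (2 + m)/(2*m))
A = 33/10 (A = 3 + (½)*(2 - 5)/(-5) = 3 + (½)*(-⅕)*(-3) = 3 + 3/10 = 33/10 ≈ 3.3000)
-416*((9*(-16))/(-239) + 213/202) + (-250 - A) = -416*((9*(-16))/(-239) + 213/202) + (-250 - 1*33/10) = -416*(-144*(-1/239) + 213*(1/202)) + (-250 - 33/10) = -416*(144/239 + 213/202) - 2533/10 = -416*79995/48278 - 2533/10 = -16638960/24139 - 2533/10 = -227533687/241390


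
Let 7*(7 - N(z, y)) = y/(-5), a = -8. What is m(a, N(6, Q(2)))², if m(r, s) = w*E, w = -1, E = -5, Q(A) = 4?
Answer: 25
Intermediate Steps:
N(z, y) = 7 + y/35 (N(z, y) = 7 - y/(7*(-5)) = 7 - y*(-1)/(7*5) = 7 - (-1)*y/35 = 7 + y/35)
m(r, s) = 5 (m(r, s) = -1*(-5) = 5)
m(a, N(6, Q(2)))² = 5² = 25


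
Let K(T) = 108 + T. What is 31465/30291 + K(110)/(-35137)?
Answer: 1098982267/1064334867 ≈ 1.0326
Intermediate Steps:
31465/30291 + K(110)/(-35137) = 31465/30291 + (108 + 110)/(-35137) = 31465*(1/30291) + 218*(-1/35137) = 31465/30291 - 218/35137 = 1098982267/1064334867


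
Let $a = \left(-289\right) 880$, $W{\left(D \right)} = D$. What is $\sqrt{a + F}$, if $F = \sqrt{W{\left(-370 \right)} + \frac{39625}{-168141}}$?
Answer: $\frac{\sqrt{-7189981400455920 + 168141 i \sqrt{10467079063095}}}{168141} \approx 0.019077 + 504.3 i$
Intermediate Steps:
$F = \frac{i \sqrt{10467079063095}}{168141}$ ($F = \sqrt{-370 + \frac{39625}{-168141}} = \sqrt{-370 + 39625 \left(- \frac{1}{168141}\right)} = \sqrt{-370 - \frac{39625}{168141}} = \sqrt{- \frac{62251795}{168141}} = \frac{i \sqrt{10467079063095}}{168141} \approx 19.242 i$)
$a = -254320$
$\sqrt{a + F} = \sqrt{-254320 + \frac{i \sqrt{10467079063095}}{168141}}$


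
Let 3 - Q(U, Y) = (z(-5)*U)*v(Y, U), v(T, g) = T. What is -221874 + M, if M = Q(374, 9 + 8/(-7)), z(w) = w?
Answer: -1450247/7 ≈ -2.0718e+5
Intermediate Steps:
Q(U, Y) = 3 + 5*U*Y (Q(U, Y) = 3 - (-5*U)*Y = 3 - (-5)*U*Y = 3 + 5*U*Y)
M = 102871/7 (M = 3 + 5*374*(9 + 8/(-7)) = 3 + 5*374*(9 - ⅐*8) = 3 + 5*374*(9 - 8/7) = 3 + 5*374*(55/7) = 3 + 102850/7 = 102871/7 ≈ 14696.)
-221874 + M = -221874 + 102871/7 = -1450247/7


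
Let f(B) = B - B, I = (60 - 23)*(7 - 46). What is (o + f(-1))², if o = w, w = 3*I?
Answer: 18740241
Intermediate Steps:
I = -1443 (I = 37*(-39) = -1443)
f(B) = 0
w = -4329 (w = 3*(-1443) = -4329)
o = -4329
(o + f(-1))² = (-4329 + 0)² = (-4329)² = 18740241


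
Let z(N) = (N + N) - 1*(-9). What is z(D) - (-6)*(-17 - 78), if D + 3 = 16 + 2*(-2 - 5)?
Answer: -563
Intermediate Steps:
D = -1 (D = -3 + (16 + 2*(-2 - 5)) = -3 + (16 + 2*(-7)) = -3 + (16 - 14) = -3 + 2 = -1)
z(N) = 9 + 2*N (z(N) = 2*N + 9 = 9 + 2*N)
z(D) - (-6)*(-17 - 78) = (9 + 2*(-1)) - (-6)*(-17 - 78) = (9 - 2) - (-6)*(-95) = 7 - 1*570 = 7 - 570 = -563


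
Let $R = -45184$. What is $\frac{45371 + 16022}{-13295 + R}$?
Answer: $- \frac{61393}{58479} \approx -1.0498$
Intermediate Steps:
$\frac{45371 + 16022}{-13295 + R} = \frac{45371 + 16022}{-13295 - 45184} = \frac{61393}{-58479} = 61393 \left(- \frac{1}{58479}\right) = - \frac{61393}{58479}$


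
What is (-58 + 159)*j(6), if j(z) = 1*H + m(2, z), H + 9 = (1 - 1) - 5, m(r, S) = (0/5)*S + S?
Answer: -808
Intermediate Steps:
m(r, S) = S (m(r, S) = (0*(⅕))*S + S = 0*S + S = 0 + S = S)
H = -14 (H = -9 + ((1 - 1) - 5) = -9 + (0 - 5) = -9 - 5 = -14)
j(z) = -14 + z (j(z) = 1*(-14) + z = -14 + z)
(-58 + 159)*j(6) = (-58 + 159)*(-14 + 6) = 101*(-8) = -808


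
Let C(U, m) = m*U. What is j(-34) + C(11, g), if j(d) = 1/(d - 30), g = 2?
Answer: 1407/64 ≈ 21.984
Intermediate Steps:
C(U, m) = U*m
j(d) = 1/(-30 + d)
j(-34) + C(11, g) = 1/(-30 - 34) + 11*2 = 1/(-64) + 22 = -1/64 + 22 = 1407/64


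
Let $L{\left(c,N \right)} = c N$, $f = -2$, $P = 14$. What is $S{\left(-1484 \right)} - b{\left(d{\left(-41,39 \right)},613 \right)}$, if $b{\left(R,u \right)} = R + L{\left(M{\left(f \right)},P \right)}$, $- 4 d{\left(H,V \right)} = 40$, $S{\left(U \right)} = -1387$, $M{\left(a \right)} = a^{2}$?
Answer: $-1433$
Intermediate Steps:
$d{\left(H,V \right)} = -10$ ($d{\left(H,V \right)} = \left(- \frac{1}{4}\right) 40 = -10$)
$L{\left(c,N \right)} = N c$
$b{\left(R,u \right)} = 56 + R$ ($b{\left(R,u \right)} = R + 14 \left(-2\right)^{2} = R + 14 \cdot 4 = R + 56 = 56 + R$)
$S{\left(-1484 \right)} - b{\left(d{\left(-41,39 \right)},613 \right)} = -1387 - \left(56 - 10\right) = -1387 - 46 = -1433$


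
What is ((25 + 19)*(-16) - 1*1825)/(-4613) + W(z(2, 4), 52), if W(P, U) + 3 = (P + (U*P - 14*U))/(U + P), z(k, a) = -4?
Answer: -1219775/55356 ≈ -22.035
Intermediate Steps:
W(P, U) = -3 + (P - 14*U + P*U)/(P + U) (W(P, U) = -3 + (P + (U*P - 14*U))/(U + P) = -3 + (P + (P*U - 14*U))/(P + U) = -3 + (P + (-14*U + P*U))/(P + U) = -3 + (P - 14*U + P*U)/(P + U))
((25 + 19)*(-16) - 1*1825)/(-4613) + W(z(2, 4), 52) = ((25 + 19)*(-16) - 1*1825)/(-4613) + (-17*52 - 2*(-4) - 4*52)/(-4 + 52) = (44*(-16) - 1825)*(-1/4613) + (-884 + 8 - 208)/48 = (-704 - 1825)*(-1/4613) + (1/48)*(-1084) = -2529*(-1/4613) - 271/12 = 2529/4613 - 271/12 = -1219775/55356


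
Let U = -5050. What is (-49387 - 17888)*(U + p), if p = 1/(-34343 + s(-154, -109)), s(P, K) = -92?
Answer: 2339780784705/6887 ≈ 3.3974e+8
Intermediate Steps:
p = -1/34435 (p = 1/(-34343 - 92) = 1/(-34435) = -1/34435 ≈ -2.9040e-5)
(-49387 - 17888)*(U + p) = (-49387 - 17888)*(-5050 - 1/34435) = -67275*(-173896751/34435) = 2339780784705/6887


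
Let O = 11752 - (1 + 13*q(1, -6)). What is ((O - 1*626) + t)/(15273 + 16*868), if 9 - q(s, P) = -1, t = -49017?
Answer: -38022/29161 ≈ -1.3039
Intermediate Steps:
q(s, P) = 10 (q(s, P) = 9 - 1*(-1) = 9 + 1 = 10)
O = 11621 (O = 11752 - (1 + 13*10) = 11752 - (1 + 130) = 11752 - 1*131 = 11752 - 131 = 11621)
((O - 1*626) + t)/(15273 + 16*868) = ((11621 - 1*626) - 49017)/(15273 + 16*868) = ((11621 - 626) - 49017)/(15273 + 13888) = (10995 - 49017)/29161 = -38022*1/29161 = -38022/29161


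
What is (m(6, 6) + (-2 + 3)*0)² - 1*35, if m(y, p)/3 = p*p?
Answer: 11629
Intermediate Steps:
m(y, p) = 3*p² (m(y, p) = 3*(p*p) = 3*p²)
(m(6, 6) + (-2 + 3)*0)² - 1*35 = (3*6² + (-2 + 3)*0)² - 1*35 = (3*36 + 1*0)² - 35 = (108 + 0)² - 35 = 108² - 35 = 11664 - 35 = 11629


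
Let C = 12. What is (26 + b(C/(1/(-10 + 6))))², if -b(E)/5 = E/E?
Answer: 441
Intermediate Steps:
b(E) = -5 (b(E) = -5*E/E = -5*1 = -5)
(26 + b(C/(1/(-10 + 6))))² = (26 - 5)² = 21² = 441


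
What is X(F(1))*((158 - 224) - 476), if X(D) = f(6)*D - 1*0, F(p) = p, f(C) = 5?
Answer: -2710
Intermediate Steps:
X(D) = 5*D (X(D) = 5*D - 1*0 = 5*D + 0 = 5*D)
X(F(1))*((158 - 224) - 476) = (5*1)*((158 - 224) - 476) = 5*(-66 - 476) = 5*(-542) = -2710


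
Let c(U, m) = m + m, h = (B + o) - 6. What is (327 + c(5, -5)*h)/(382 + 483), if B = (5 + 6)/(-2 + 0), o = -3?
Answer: 472/865 ≈ 0.54566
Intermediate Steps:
B = -11/2 (B = 11/(-2) = 11*(-½) = -11/2 ≈ -5.5000)
h = -29/2 (h = (-11/2 - 3) - 6 = -17/2 - 6 = -29/2 ≈ -14.500)
c(U, m) = 2*m
(327 + c(5, -5)*h)/(382 + 483) = (327 + (2*(-5))*(-29/2))/(382 + 483) = (327 - 10*(-29/2))/865 = (327 + 145)*(1/865) = 472*(1/865) = 472/865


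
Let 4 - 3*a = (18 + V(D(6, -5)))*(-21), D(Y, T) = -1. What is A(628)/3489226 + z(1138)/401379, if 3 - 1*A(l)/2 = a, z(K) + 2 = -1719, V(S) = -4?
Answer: -1013715050/233417007109 ≈ -0.0043429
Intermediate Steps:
z(K) = -1721 (z(K) = -2 - 1719 = -1721)
a = 298/3 (a = 4/3 - (18 - 4)*(-21)/3 = 4/3 - 14*(-21)/3 = 4/3 - 1/3*(-294) = 4/3 + 98 = 298/3 ≈ 99.333)
A(l) = -578/3 (A(l) = 6 - 2*298/3 = 6 - 596/3 = -578/3)
A(628)/3489226 + z(1138)/401379 = -578/3/3489226 - 1721/401379 = -578/3*1/3489226 - 1721*1/401379 = -289/5233839 - 1721/401379 = -1013715050/233417007109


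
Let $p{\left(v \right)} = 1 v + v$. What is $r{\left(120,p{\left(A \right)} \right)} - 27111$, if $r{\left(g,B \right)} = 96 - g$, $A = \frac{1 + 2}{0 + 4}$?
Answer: $-27135$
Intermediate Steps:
$A = \frac{3}{4} \approx 0.75$
$p{\left(v \right)} = 2 v$ ($p{\left(v \right)} = v + v = 2 v$)
$r{\left(120,p{\left(A \right)} \right)} - 27111 = \left(96 - 120\right) - 27111 = -24 - 27111 = -27135$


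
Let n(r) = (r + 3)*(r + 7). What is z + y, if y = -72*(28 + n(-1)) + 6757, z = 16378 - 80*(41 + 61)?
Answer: 12095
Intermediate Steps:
n(r) = (3 + r)*(7 + r)
z = 8218 (z = 16378 - 80*102 = 16378 - 1*8160 = 16378 - 8160 = 8218)
y = 3877 (y = -72*(28 + (21 + (-1)**2 + 10*(-1))) + 6757 = -72*(28 + (21 + 1 - 10)) + 6757 = -72*(28 + 12) + 6757 = -72*40 + 6757 = -2880 + 6757 = 3877)
z + y = 8218 + 3877 = 12095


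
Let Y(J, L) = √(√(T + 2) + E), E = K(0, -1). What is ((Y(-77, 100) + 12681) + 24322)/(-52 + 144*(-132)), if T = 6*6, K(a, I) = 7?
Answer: -37003/19060 - √(7 + √38)/19060 ≈ -1.9416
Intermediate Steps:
E = 7
T = 36
Y(J, L) = √(7 + √38) (Y(J, L) = √(√(36 + 2) + 7) = √(√38 + 7) = √(7 + √38))
((Y(-77, 100) + 12681) + 24322)/(-52 + 144*(-132)) = ((√(7 + √38) + 12681) + 24322)/(-52 + 144*(-132)) = ((12681 + √(7 + √38)) + 24322)/(-52 - 19008) = (37003 + √(7 + √38))/(-19060) = (37003 + √(7 + √38))*(-1/19060) = -37003/19060 - √(7 + √38)/19060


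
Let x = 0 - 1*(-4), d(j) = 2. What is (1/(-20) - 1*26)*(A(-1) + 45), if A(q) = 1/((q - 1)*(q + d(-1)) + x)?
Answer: -47411/40 ≈ -1185.3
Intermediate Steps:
x = 4 (x = 0 + 4 = 4)
A(q) = 1/(4 + (-1 + q)*(2 + q)) (A(q) = 1/((q - 1)*(q + 2) + 4) = 1/((-1 + q)*(2 + q) + 4) = 1/(4 + (-1 + q)*(2 + q)))
(1/(-20) - 1*26)*(A(-1) + 45) = (1/(-20) - 1*26)*(1/(2 - 1 + (-1)²) + 45) = (-1/20 - 26)*(1/(2 - 1 + 1) + 45) = -521*(1/2 + 45)/20 = -521*(½ + 45)/20 = -521/20*91/2 = -47411/40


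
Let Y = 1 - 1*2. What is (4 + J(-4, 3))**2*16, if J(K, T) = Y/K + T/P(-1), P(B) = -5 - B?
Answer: 196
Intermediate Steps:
Y = -1 (Y = 1 - 2 = -1)
J(K, T) = -1/K - T/4 (J(K, T) = -1/K + T/(-5 - 1*(-1)) = -1/K + T/(-5 + 1) = -1/K + T/(-4) = -1/K + T*(-1/4) = -1/K - T/4)
(4 + J(-4, 3))**2*16 = (4 + (-1/(-4) - 1/4*3))**2*16 = (4 + (-1*(-1/4) - 3/4))**2*16 = (4 + (1/4 - 3/4))**2*16 = (4 - 1/2)**2*16 = (7/2)**2*16 = (49/4)*16 = 196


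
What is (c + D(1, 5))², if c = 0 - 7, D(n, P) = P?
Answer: 4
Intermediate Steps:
c = -7
(c + D(1, 5))² = (-7 + 5)² = (-2)² = 4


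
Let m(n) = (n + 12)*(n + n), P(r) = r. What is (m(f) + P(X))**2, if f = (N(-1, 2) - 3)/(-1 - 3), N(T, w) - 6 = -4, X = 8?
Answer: 12769/64 ≈ 199.52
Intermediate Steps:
N(T, w) = 2 (N(T, w) = 6 - 4 = 2)
f = 1/4 (f = (2 - 3)/(-1 - 3) = -1/(-4) = -1*(-1/4) = 1/4 ≈ 0.25000)
m(n) = 2*n*(12 + n) (m(n) = (12 + n)*(2*n) = 2*n*(12 + n))
(m(f) + P(X))**2 = (2*(1/4)*(12 + 1/4) + 8)**2 = (2*(1/4)*(49/4) + 8)**2 = (49/8 + 8)**2 = (113/8)**2 = 12769/64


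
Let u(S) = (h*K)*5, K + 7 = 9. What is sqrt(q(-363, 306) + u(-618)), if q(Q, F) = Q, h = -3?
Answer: I*sqrt(393) ≈ 19.824*I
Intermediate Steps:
K = 2 (K = -7 + 9 = 2)
u(S) = -30 (u(S) = -3*2*5 = -6*5 = -30)
sqrt(q(-363, 306) + u(-618)) = sqrt(-363 - 30) = sqrt(-393) = I*sqrt(393)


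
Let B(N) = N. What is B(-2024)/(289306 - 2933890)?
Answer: 253/330573 ≈ 0.00076534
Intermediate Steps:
B(-2024)/(289306 - 2933890) = -2024/(289306 - 2933890) = -2024/(-2644584) = -2024*(-1/2644584) = 253/330573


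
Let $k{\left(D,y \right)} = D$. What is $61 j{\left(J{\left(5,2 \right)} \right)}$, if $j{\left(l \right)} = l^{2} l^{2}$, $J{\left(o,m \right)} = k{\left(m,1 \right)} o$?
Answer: $610000$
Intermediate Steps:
$J{\left(o,m \right)} = m o$
$j{\left(l \right)} = l^{4}$
$61 j{\left(J{\left(5,2 \right)} \right)} = 61 \left(2 \cdot 5\right)^{4} = 61 \cdot 10^{4} = 61 \cdot 10000 = 610000$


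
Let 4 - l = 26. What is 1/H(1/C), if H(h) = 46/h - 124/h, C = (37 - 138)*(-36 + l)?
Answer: -1/456924 ≈ -2.1885e-6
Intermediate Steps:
l = -22 (l = 4 - 1*26 = 4 - 26 = -22)
C = 5858 (C = (37 - 138)*(-36 - 22) = -101*(-58) = 5858)
H(h) = -78/h
1/H(1/C) = 1/(-78/(1/5858)) = 1/(-78/1/5858) = 1/(-78*5858) = 1/(-456924) = -1/456924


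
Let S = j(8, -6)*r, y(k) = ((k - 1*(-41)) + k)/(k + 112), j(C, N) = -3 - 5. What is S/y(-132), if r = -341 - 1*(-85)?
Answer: 40960/223 ≈ 183.68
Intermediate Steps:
j(C, N) = -8
r = -256 (r = -341 + 85 = -256)
y(k) = (41 + 2*k)/(112 + k) (y(k) = ((k + 41) + k)/(112 + k) = ((41 + k) + k)/(112 + k) = (41 + 2*k)/(112 + k))
S = 2048 (S = -8*(-256) = 2048)
S/y(-132) = 2048/(((41 + 2*(-132))/(112 - 132))) = 2048/(((41 - 264)/(-20))) = 2048/((-1/20*(-223))) = 2048/(223/20) = 2048*(20/223) = 40960/223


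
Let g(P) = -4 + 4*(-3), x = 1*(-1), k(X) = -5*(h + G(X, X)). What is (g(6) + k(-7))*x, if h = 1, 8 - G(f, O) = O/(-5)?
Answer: 54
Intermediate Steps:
G(f, O) = 8 + O/5 (G(f, O) = 8 - O/(-5) = 8 - O*(-1)/5 = 8 - (-1)*O/5 = 8 + O/5)
k(X) = -45 - X (k(X) = -5*(1 + (8 + X/5)) = -5*(9 + X/5) = -45 - X)
x = -1
g(P) = -16 (g(P) = -4 - 12 = -16)
(g(6) + k(-7))*x = (-16 + (-45 - 1*(-7)))*(-1) = (-16 + (-45 + 7))*(-1) = (-16 - 38)*(-1) = -54*(-1) = 54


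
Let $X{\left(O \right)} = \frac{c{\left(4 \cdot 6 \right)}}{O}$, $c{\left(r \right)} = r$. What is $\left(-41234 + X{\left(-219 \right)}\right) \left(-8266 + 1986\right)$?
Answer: $\frac{18903365200}{73} \approx 2.5895 \cdot 10^{8}$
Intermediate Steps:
$X{\left(O \right)} = \frac{24}{O}$ ($X{\left(O \right)} = \frac{4 \cdot 6}{O} = \frac{24}{O}$)
$\left(-41234 + X{\left(-219 \right)}\right) \left(-8266 + 1986\right) = \left(-41234 + \frac{24}{-219}\right) \left(-8266 + 1986\right) = \left(-41234 + 24 \left(- \frac{1}{219}\right)\right) \left(-6280\right) = \left(-41234 - \frac{8}{73}\right) \left(-6280\right) = \left(- \frac{3010090}{73}\right) \left(-6280\right) = \frac{18903365200}{73}$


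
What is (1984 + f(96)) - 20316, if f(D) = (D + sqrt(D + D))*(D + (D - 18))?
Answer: -1628 + 1392*sqrt(3) ≈ 783.01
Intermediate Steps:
f(D) = (-18 + 2*D)*(D + sqrt(2)*sqrt(D)) (f(D) = (D + sqrt(2*D))*(D + (-18 + D)) = (D + sqrt(2)*sqrt(D))*(-18 + 2*D) = (-18 + 2*D)*(D + sqrt(2)*sqrt(D)))
(1984 + f(96)) - 20316 = (1984 + (-18*96 + 2*96**2 - 18*sqrt(2)*sqrt(96) + 2*sqrt(2)*96**(3/2))) - 20316 = (1984 + (-1728 + 2*9216 - 18*sqrt(2)*4*sqrt(6) + 2*sqrt(2)*(384*sqrt(6)))) - 20316 = (1984 + (-1728 + 18432 - 144*sqrt(3) + 1536*sqrt(3))) - 20316 = (1984 + (16704 + 1392*sqrt(3))) - 20316 = (18688 + 1392*sqrt(3)) - 20316 = -1628 + 1392*sqrt(3)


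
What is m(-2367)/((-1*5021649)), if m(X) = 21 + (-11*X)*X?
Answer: 20543186/1673883 ≈ 12.273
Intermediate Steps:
m(X) = 21 - 11*X²
m(-2367)/((-1*5021649)) = (21 - 11*(-2367)²)/((-1*5021649)) = (21 - 11*5602689)/(-5021649) = (21 - 61629579)*(-1/5021649) = -61629558*(-1/5021649) = 20543186/1673883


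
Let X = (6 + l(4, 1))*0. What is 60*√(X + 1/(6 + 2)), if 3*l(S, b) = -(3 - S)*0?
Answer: 15*√2 ≈ 21.213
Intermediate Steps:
l(S, b) = 0 (l(S, b) = (-(3 - S)*0)/3 = ((-3 + S)*0)/3 = (⅓)*0 = 0)
X = 0 (X = (6 + 0)*0 = 6*0 = 0)
60*√(X + 1/(6 + 2)) = 60*√(0 + 1/(6 + 2)) = 60*√(0 + 1/8) = 60*√(0 + ⅛) = 60*√(⅛) = 60*(√2/4) = 15*√2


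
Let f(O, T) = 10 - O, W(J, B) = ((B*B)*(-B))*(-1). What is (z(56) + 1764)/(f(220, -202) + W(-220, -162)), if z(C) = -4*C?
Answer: -770/2125869 ≈ -0.00036220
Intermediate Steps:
W(J, B) = B³ (W(J, B) = (B²*(-B))*(-1) = -B³*(-1) = B³)
(z(56) + 1764)/(f(220, -202) + W(-220, -162)) = (-4*56 + 1764)/((10 - 1*220) + (-162)³) = (-224 + 1764)/((10 - 220) - 4251528) = 1540/(-210 - 4251528) = 1540/(-4251738) = 1540*(-1/4251738) = -770/2125869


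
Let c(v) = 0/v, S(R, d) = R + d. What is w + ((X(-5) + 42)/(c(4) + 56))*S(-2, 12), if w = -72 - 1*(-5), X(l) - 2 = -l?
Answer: -233/4 ≈ -58.250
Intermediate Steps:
c(v) = 0
X(l) = 2 - l
w = -67 (w = -72 + 5 = -67)
w + ((X(-5) + 42)/(c(4) + 56))*S(-2, 12) = -67 + (((2 - 1*(-5)) + 42)/(0 + 56))*(-2 + 12) = -67 + (((2 + 5) + 42)/56)*10 = -67 + ((7 + 42)*(1/56))*10 = -67 + (49*(1/56))*10 = -67 + (7/8)*10 = -67 + 35/4 = -233/4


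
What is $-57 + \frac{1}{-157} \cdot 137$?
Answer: $- \frac{9086}{157} \approx -57.873$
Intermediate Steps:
$-57 + \frac{1}{-157} \cdot 137 = -57 - \frac{137}{157} = - \frac{9086}{157}$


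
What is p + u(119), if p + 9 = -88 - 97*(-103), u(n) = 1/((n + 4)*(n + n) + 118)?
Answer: 290804449/29392 ≈ 9894.0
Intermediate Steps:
u(n) = 1/(118 + 2*n*(4 + n)) (u(n) = 1/((4 + n)*(2*n) + 118) = 1/(2*n*(4 + n) + 118) = 1/(118 + 2*n*(4 + n)))
p = 9894 (p = -9 + (-88 - 97*(-103)) = -9 + (-88 + 9991) = -9 + 9903 = 9894)
p + u(119) = 9894 + 1/(2*(59 + 119² + 4*119)) = 9894 + 1/(2*(59 + 14161 + 476)) = 9894 + (½)/14696 = 9894 + (½)*(1/14696) = 9894 + 1/29392 = 290804449/29392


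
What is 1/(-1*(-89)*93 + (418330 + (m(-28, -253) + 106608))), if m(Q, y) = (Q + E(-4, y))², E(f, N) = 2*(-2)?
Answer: 1/534239 ≈ 1.8718e-6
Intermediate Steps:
E(f, N) = -4
m(Q, y) = (-4 + Q)² (m(Q, y) = (Q - 4)² = (-4 + Q)²)
1/(-1*(-89)*93 + (418330 + (m(-28, -253) + 106608))) = 1/(-1*(-89)*93 + (418330 + ((-4 - 28)² + 106608))) = 1/(89*93 + (418330 + ((-32)² + 106608))) = 1/(8277 + (418330 + (1024 + 106608))) = 1/(8277 + (418330 + 107632)) = 1/(8277 + 525962) = 1/534239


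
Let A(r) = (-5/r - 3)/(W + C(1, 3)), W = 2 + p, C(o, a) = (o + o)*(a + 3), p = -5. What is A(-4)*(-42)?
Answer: 49/6 ≈ 8.1667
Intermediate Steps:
C(o, a) = 2*o*(3 + a) (C(o, a) = (2*o)*(3 + a) = 2*o*(3 + a))
W = -3 (W = 2 - 5 = -3)
A(r) = -⅓ - 5/(9*r) (A(r) = (-5/r - 3)/(-3 + 2*1*(3 + 3)) = (-3 - 5/r)/(-3 + 2*1*6) = (-3 - 5/r)/(-3 + 12) = (-3 - 5/r)/9 = (-3 - 5/r)*(⅑) = -⅓ - 5/(9*r))
A(-4)*(-42) = ((⅑)*(-5 - 3*(-4))/(-4))*(-42) = ((⅑)*(-¼)*(-5 + 12))*(-42) = ((⅑)*(-¼)*7)*(-42) = -7/36*(-42) = 49/6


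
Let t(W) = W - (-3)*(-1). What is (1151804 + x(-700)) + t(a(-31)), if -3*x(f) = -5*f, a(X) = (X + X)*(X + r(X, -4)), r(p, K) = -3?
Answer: 3458227/3 ≈ 1.1527e+6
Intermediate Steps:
a(X) = 2*X*(-3 + X) (a(X) = (X + X)*(X - 3) = (2*X)*(-3 + X) = 2*X*(-3 + X))
x(f) = 5*f/3 (x(f) = -(-5)*f/3 = 5*f/3)
t(W) = -3 + W (t(W) = W - 1*3 = W - 3 = -3 + W)
(1151804 + x(-700)) + t(a(-31)) = (1151804 + (5/3)*(-700)) + (-3 + 2*(-31)*(-3 - 31)) = (1151804 - 3500/3) + (-3 + 2*(-31)*(-34)) = 3451912/3 + (-3 + 2108) = 3451912/3 + 2105 = 3458227/3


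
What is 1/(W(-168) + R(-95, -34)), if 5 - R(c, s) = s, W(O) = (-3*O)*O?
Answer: -1/84633 ≈ -1.1816e-5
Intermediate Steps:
W(O) = -3*O²
R(c, s) = 5 - s
1/(W(-168) + R(-95, -34)) = 1/(-3*(-168)² + (5 - 1*(-34))) = 1/(-3*28224 + (5 + 34)) = 1/(-84672 + 39) = 1/(-84633) = -1/84633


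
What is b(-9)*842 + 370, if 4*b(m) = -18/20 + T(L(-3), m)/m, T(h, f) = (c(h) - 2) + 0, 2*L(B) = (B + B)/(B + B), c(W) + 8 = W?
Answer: 36247/90 ≈ 402.74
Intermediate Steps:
c(W) = -8 + W
L(B) = ½ (L(B) = ((B + B)/(B + B))/2 = ((2*B)/((2*B)))/2 = ((2*B)*(1/(2*B)))/2 = (½)*1 = ½)
T(h, f) = -10 + h (T(h, f) = ((-8 + h) - 2) + 0 = (-10 + h) + 0 = -10 + h)
b(m) = -9/40 - 19/(8*m) (b(m) = (-18/20 + (-10 + ½)/m)/4 = (-18*1/20 - 19/(2*m))/4 = (-9/10 - 19/(2*m))/4 = -9/40 - 19/(8*m))
b(-9)*842 + 370 = ((1/40)*(-95 - 9*(-9))/(-9))*842 + 370 = ((1/40)*(-⅑)*(-95 + 81))*842 + 370 = ((1/40)*(-⅑)*(-14))*842 + 370 = (7/180)*842 + 370 = 2947/90 + 370 = 36247/90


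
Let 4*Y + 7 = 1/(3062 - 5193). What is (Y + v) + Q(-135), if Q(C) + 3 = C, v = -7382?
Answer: -32057699/4262 ≈ -7521.8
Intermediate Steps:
Q(C) = -3 + C
Y = -7459/4262 (Y = -7/4 + 1/(4*(3062 - 5193)) = -7/4 + (¼)/(-2131) = -7/4 + (¼)*(-1/2131) = -7/4 - 1/8524 = -7459/4262 ≈ -1.7501)
(Y + v) + Q(-135) = (-7459/4262 - 7382) + (-3 - 135) = -31469543/4262 - 138 = -32057699/4262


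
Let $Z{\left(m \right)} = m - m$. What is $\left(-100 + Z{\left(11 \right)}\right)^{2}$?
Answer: $10000$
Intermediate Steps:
$Z{\left(m \right)} = 0$
$\left(-100 + Z{\left(11 \right)}\right)^{2} = \left(-100 + 0\right)^{2} = \left(-100\right)^{2} = 10000$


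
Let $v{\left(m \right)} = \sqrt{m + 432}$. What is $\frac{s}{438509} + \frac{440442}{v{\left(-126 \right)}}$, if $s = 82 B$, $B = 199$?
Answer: $\frac{16318}{438509} + \frac{73407 \sqrt{34}}{17} \approx 25178.0$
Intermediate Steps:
$v{\left(m \right)} = \sqrt{432 + m}$
$s = 16318$ ($s = 82 \cdot 199 = 16318$)
$\frac{s}{438509} + \frac{440442}{v{\left(-126 \right)}} = \frac{16318}{438509} + \frac{440442}{\sqrt{432 - 126}} = 16318 \cdot \frac{1}{438509} + \frac{440442}{\sqrt{306}} = \frac{16318}{438509} + \frac{440442}{3 \sqrt{34}} = \frac{16318}{438509} + 440442 \frac{\sqrt{34}}{102} = \frac{16318}{438509} + \frac{73407 \sqrt{34}}{17}$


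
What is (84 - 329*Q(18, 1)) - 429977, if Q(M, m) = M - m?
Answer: -435486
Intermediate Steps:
(84 - 329*Q(18, 1)) - 429977 = (84 - 329*(18 - 1*1)) - 429977 = (84 - 329*(18 - 1)) - 429977 = (84 - 329*17) - 429977 = (84 - 5593) - 429977 = -5509 - 429977 = -435486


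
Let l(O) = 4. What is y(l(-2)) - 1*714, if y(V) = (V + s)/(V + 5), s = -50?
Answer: -6472/9 ≈ -719.11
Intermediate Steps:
y(V) = (-50 + V)/(5 + V) (y(V) = (V - 50)/(V + 5) = (-50 + V)/(5 + V))
y(l(-2)) - 1*714 = (-50 + 4)/(5 + 4) - 1*714 = -46/9 - 714 = -6472/9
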